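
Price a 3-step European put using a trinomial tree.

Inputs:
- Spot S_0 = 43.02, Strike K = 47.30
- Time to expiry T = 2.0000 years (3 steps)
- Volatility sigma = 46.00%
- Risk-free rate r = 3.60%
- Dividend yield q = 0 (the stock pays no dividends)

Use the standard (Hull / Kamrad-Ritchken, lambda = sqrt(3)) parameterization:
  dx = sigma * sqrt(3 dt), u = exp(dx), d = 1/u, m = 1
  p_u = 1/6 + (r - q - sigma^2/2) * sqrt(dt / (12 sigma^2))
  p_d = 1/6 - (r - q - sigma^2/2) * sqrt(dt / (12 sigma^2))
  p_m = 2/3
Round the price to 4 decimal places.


dt = T/N = 0.666667; dx = sigma*sqrt(3*dt) = 0.650538
u = exp(dx) = 1.916572; d = 1/u = 0.521765
p_u = 0.130901, p_m = 0.666667, p_d = 0.202432
Discount per step: exp(-r*dt) = 0.976286
Stock lattice S(k, j) with j the centered position index:
  k=0: S(0,+0) = 43.0200
  k=1: S(1,-1) = 22.4463; S(1,+0) = 43.0200; S(1,+1) = 82.4509
  k=2: S(2,-2) = 11.7117; S(2,-1) = 22.4463; S(2,+0) = 43.0200; S(2,+1) = 82.4509; S(2,+2) = 158.0232
  k=3: S(3,-3) = 6.1108; S(3,-2) = 11.7117; S(3,-1) = 22.4463; S(3,+0) = 43.0200; S(3,+1) = 82.4509; S(3,+2) = 158.0232; S(3,+3) = 302.8628
Terminal payoffs V(N, j) = max(K - S_T, 0):
  V(3,-3) = 41.189245; V(3,-2) = 35.588296; V(3,-1) = 24.853675; V(3,+0) = 4.280000; V(3,+1) = 0.000000; V(3,+2) = 0.000000; V(3,+3) = 0.000000
Backward induction: V(k, j) = exp(-r*dt) * [p_u * V(k+1, j+1) + p_m * V(k+1, j) + p_d * V(k+1, j-1)]
  V(2,-2) = exp(-r*dt) * [p_u*24.853675 + p_m*35.588296 + p_d*41.189245] = 34.479414
  V(2,-1) = exp(-r*dt) * [p_u*4.280000 + p_m*24.853675 + p_d*35.588296] = 23.756529
  V(2,+0) = exp(-r*dt) * [p_u*0.000000 + p_m*4.280000 + p_d*24.853675] = 7.697535
  V(2,+1) = exp(-r*dt) * [p_u*0.000000 + p_m*0.000000 + p_d*4.280000] = 0.845862
  V(2,+2) = exp(-r*dt) * [p_u*0.000000 + p_m*0.000000 + p_d*0.000000] = 0.000000
  V(1,-1) = exp(-r*dt) * [p_u*7.697535 + p_m*23.756529 + p_d*34.479414] = 23.260044
  V(1,+0) = exp(-r*dt) * [p_u*0.845862 + p_m*7.697535 + p_d*23.756529] = 9.813130
  V(1,+1) = exp(-r*dt) * [p_u*0.000000 + p_m*0.845862 + p_d*7.697535] = 2.071810
  V(0,+0) = exp(-r*dt) * [p_u*2.071810 + p_m*9.813130 + p_d*23.260044] = 11.248632

Answer: Price = V(0,0) = 11.2486


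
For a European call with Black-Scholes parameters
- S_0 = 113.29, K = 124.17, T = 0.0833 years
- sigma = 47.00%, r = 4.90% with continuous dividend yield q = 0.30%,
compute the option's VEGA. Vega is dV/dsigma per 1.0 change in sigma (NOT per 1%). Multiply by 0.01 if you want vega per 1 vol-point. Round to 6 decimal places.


Answer: Vega = 11.022584

Derivation:
d1 = -0.5799359013; d2 = -0.7155860763
phi(d1) = 0.3371924788; exp(-qT) = 0.9997501312; exp(-rT) = 0.9959266188
Vega = S * exp(-qT) * phi(d1) * sqrt(T) = 113.2900 * 0.9997501312 * 0.3371924788 * 0.2886173938 = 11.022584


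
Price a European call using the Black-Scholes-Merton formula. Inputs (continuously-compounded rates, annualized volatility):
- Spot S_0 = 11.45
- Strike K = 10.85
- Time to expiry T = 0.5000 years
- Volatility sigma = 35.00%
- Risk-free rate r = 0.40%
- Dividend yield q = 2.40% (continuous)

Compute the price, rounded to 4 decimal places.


Answer: Price = 1.3498

Derivation:
d1 = (ln(S/K) + (r - q + 0.5*sigma^2) * T) / (sigma * sqrt(T)) = 0.30082201
d2 = d1 - sigma * sqrt(T) = 0.05333464
exp(-rT) = 0.99800200; exp(-qT) = 0.98807171
C = S_0 * exp(-qT) * N(d1) - K * exp(-rT) * N(d2)
N(d1) = 0.61822489; N(d2) = 0.52126736
C = 11.4500 * 0.98807171 * 0.61822489 - 10.8500 * 0.99800200 * 0.52126736 = 1.3498


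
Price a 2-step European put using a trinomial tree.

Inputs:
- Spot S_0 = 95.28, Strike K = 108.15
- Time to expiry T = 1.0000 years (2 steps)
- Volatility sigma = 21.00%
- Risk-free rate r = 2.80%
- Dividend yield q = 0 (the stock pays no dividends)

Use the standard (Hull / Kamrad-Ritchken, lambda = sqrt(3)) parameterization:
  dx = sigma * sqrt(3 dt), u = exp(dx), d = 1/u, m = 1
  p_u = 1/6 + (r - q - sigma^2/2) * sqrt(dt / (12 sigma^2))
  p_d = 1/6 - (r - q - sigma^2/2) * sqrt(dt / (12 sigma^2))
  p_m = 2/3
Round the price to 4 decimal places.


dt = T/N = 0.500000; dx = sigma*sqrt(3*dt) = 0.257196
u = exp(dx) = 1.293299; d = 1/u = 0.773216
p_u = 0.172450, p_m = 0.666667, p_d = 0.160883
Discount per step: exp(-r*dt) = 0.986098
Stock lattice S(k, j) with j the centered position index:
  k=0: S(0,+0) = 95.2800
  k=1: S(1,-1) = 73.6721; S(1,+0) = 95.2800; S(1,+1) = 123.2255
  k=2: S(2,-2) = 56.9644; S(2,-1) = 73.6721; S(2,+0) = 95.2800; S(2,+1) = 123.2255; S(2,+2) = 159.3675
Terminal payoffs V(N, j) = max(K - S_T, 0):
  V(2,-2) = 51.185568; V(2,-1) = 34.477949; V(2,+0) = 12.870000; V(2,+1) = 0.000000; V(2,+2) = 0.000000
Backward induction: V(k, j) = exp(-r*dt) * [p_u * V(k+1, j+1) + p_m * V(k+1, j) + p_d * V(k+1, j-1)]
  V(1,-1) = exp(-r*dt) * [p_u*12.870000 + p_m*34.477949 + p_d*51.185568] = 32.974736
  V(1,+0) = exp(-r*dt) * [p_u*0.000000 + p_m*12.870000 + p_d*34.477949] = 13.930522
  V(1,+1) = exp(-r*dt) * [p_u*0.000000 + p_m*0.000000 + p_d*12.870000] = 2.041780
  V(0,+0) = exp(-r*dt) * [p_u*2.041780 + p_m*13.930522 + p_d*32.974736] = 14.736438

Answer: Price = V(0,0) = 14.7364


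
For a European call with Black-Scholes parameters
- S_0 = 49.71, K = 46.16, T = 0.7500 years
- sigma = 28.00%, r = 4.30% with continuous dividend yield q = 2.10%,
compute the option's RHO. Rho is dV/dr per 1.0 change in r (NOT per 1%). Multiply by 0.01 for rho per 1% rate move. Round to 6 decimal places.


d1 = 0.4948407212; d2 = 0.2523536081
phi(d1) = 0.3529700030; exp(-qT) = 0.9843733826; exp(-rT) = 0.9682644857
N(d2) = 0.5996161224
Rho = K*T*exp(-rT)*N(d2) = 46.1600 * 0.7500 * 0.9682644857 * 0.5996161224 = 20.099922

Answer: Rho = 20.099922


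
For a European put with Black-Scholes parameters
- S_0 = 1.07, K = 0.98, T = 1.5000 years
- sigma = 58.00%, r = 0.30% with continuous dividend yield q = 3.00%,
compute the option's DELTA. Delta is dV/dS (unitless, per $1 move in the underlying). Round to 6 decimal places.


Answer: Delta = -0.321758

Derivation:
d1 = 0.4218490904; d2 = -0.2885029350
phi(d1) = 0.3649784892; exp(-qT) = 0.9559974818; exp(-rT) = 0.9955101098
N(-d1) = 0.3365675857
Delta = -exp(-qT) * N(-d1) = -0.9559974818 * 0.3365675857 = -0.321758


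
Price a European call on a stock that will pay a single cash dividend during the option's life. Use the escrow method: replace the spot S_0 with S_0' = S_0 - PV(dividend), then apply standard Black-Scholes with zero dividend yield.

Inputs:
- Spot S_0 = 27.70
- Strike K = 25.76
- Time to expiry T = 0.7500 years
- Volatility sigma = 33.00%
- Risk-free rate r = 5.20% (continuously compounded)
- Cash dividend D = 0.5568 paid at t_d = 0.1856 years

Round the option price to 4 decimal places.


Answer: Price = 4.2856

Derivation:
PV(D) = D * exp(-r * t_d) = 0.5568 * 0.99039522 = 0.55145206
S_0' = S_0 - PV(D) = 27.7000 - 0.55145206 = 27.14854794
d1 = (ln(S_0'/K) + (r + sigma^2/2)*T) / (sigma*sqrt(T)) = 0.46306347
d2 = d1 - sigma*sqrt(T) = 0.17727509
exp(-rT) = 0.96175071
N(d1) = 0.67834056; N(d2) = 0.57035384
C = S_0' * N(d1) - K * exp(-rT) * N(d2) = 27.14854794 * 0.67834056 - 25.7600 * 0.96175071 * 0.57035384 = 4.2856


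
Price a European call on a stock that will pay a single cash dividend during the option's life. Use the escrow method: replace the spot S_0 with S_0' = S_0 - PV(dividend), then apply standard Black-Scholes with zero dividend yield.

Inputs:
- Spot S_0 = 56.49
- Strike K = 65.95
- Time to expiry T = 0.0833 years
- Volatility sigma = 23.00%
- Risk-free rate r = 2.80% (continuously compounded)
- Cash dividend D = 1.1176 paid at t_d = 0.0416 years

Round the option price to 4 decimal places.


PV(D) = D * exp(-r * t_d) = 1.1176 * 0.99883588 = 1.11629898
S_0' = S_0 - PV(D) = 56.4900 - 1.11629898 = 55.37370102
d1 = (ln(S_0'/K) + (r + sigma^2/2)*T) / (sigma*sqrt(T)) = -2.56479802
d2 = d1 - sigma*sqrt(T) = -2.63118002
exp(-rT) = 0.99767032
N(d1) = 0.00516179; N(d2) = 0.00425445
C = S_0' * N(d1) - K * exp(-rT) * N(d2) = 55.37370102 * 0.00516179 - 65.9500 * 0.99767032 * 0.00425445 = 0.0059

Answer: Price = 0.0059


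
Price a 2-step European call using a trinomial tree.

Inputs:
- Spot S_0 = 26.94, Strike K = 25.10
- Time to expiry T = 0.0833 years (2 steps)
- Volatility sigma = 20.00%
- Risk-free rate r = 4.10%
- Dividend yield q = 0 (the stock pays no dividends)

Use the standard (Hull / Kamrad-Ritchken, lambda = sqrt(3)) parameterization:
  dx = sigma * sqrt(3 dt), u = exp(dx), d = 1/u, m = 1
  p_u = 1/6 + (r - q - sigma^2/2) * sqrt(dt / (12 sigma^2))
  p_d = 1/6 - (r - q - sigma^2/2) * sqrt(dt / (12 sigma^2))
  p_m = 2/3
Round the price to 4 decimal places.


dt = T/N = 0.041650; dx = sigma*sqrt(3*dt) = 0.070697
u = exp(dx) = 1.073255; d = 1/u = 0.931745
p_u = 0.172853, p_m = 0.666667, p_d = 0.160481
Discount per step: exp(-r*dt) = 0.998294
Stock lattice S(k, j) with j the centered position index:
  k=0: S(0,+0) = 26.9400
  k=1: S(1,-1) = 25.1012; S(1,+0) = 26.9400; S(1,+1) = 28.9135
  k=2: S(2,-2) = 23.3879; S(2,-1) = 25.1012; S(2,+0) = 26.9400; S(2,+1) = 28.9135; S(2,+2) = 31.0316
Terminal payoffs V(N, j) = max(S_T - K, 0):
  V(2,-2) = 0.000000; V(2,-1) = 0.001200; V(2,+0) = 1.840000; V(2,+1) = 3.813503; V(2,+2) = 5.931575
Backward induction: V(k, j) = exp(-r*dt) * [p_u * V(k+1, j+1) + p_m * V(k+1, j) + p_d * V(k+1, j-1)]
  V(1,-1) = exp(-r*dt) * [p_u*1.840000 + p_m*0.001200 + p_d*0.000000] = 0.318305
  V(1,+0) = exp(-r*dt) * [p_u*3.813503 + p_m*1.840000 + p_d*0.001200] = 1.882815
  V(1,+1) = exp(-r*dt) * [p_u*5.931575 + p_m*3.813503 + p_d*1.840000] = 3.856317
  V(0,+0) = exp(-r*dt) * [p_u*3.856317 + p_m*1.882815 + p_d*0.318305] = 1.969500

Answer: Price = V(0,0) = 1.9695


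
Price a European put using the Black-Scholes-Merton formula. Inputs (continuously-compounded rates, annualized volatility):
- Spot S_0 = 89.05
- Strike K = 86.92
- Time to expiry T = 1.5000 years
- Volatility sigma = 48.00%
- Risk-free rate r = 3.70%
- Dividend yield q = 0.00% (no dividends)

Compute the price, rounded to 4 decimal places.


d1 = (ln(S/K) + (r - q + 0.5*sigma^2) * T) / (sigma * sqrt(T)) = 0.42952798
d2 = d1 - sigma * sqrt(T) = -0.15834955
exp(-rT) = 0.94601202; exp(-qT) = 1.00000000
P = K * exp(-rT) * N(-d2) - S_0 * exp(-qT) * N(-d1)
N(-d1) = 0.33376952; N(-d2) = 0.56290932
P = 86.9200 * 0.94601202 * 0.56290932 - 89.0500 * 1.00000000 * 0.33376952 = 16.5644

Answer: Price = 16.5644


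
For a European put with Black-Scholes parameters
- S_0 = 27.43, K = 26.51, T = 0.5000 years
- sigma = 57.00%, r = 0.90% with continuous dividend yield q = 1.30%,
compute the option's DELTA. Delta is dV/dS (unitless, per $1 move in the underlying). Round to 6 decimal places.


Answer: Delta = -0.386754

Derivation:
d1 = 0.2812059083; d2 = -0.1218449570
phi(d1) = 0.3834765089; exp(-qT) = 0.9935210793; exp(-rT) = 0.9955101098
N(-d1) = 0.3892762366
Delta = -exp(-qT) * N(-d1) = -0.9935210793 * 0.3892762366 = -0.386754


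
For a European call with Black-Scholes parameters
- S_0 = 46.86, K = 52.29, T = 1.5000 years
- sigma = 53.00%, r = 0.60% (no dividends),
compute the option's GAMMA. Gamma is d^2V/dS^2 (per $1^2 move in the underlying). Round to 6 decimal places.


Answer: Gamma = 0.012928

Derivation:
d1 = 0.1695143724; d2 = -0.4796004094
phi(d1) = 0.3932514325; exp(-qT) = 1.0000000000; exp(-rT) = 0.9910403788
Gamma = exp(-qT) * phi(d1) / (S * sigma * sqrt(T)) = 1.0000000000 * 0.3932514325 / (46.8600 * 0.5300 * 1.2247448714) = 0.012928


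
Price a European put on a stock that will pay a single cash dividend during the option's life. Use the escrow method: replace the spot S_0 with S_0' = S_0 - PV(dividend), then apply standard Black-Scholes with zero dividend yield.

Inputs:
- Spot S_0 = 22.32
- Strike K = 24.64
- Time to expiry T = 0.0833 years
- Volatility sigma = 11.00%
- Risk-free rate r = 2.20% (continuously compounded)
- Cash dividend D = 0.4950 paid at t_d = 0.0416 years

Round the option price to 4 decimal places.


Answer: Price = 2.7694

Derivation:
PV(D) = D * exp(-r * t_d) = 0.4950 * 0.99908522 = 0.49454718
S_0' = S_0 - PV(D) = 22.3200 - 0.49454718 = 21.82545282
d1 = (ln(S_0'/K) + (r + sigma^2/2)*T) / (sigma*sqrt(T)) = -3.74694624
d2 = d1 - sigma*sqrt(T) = -3.77869416
exp(-rT) = 0.99816908
N(-d1) = 0.99991050; N(-d2) = 0.99992117
P = K * exp(-rT) * N(-d2) - S_0' * N(-d1) = 24.6400 * 0.99816908 * 0.99992117 - 21.82545282 * 0.99991050 = 2.7694


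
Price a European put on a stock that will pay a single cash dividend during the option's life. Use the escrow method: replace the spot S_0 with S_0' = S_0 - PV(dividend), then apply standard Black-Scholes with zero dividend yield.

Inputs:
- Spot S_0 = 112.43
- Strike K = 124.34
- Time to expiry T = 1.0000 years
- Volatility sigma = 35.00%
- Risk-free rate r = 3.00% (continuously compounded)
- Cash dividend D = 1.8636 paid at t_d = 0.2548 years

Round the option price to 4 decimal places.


Answer: Price = 21.5960

Derivation:
PV(D) = D * exp(-r * t_d) = 1.8636 * 0.99238514 = 1.84940895
S_0' = S_0 - PV(D) = 112.4300 - 1.84940895 = 110.58059105
d1 = (ln(S_0'/K) + (r + sigma^2/2)*T) / (sigma*sqrt(T)) = -0.07435761
d2 = d1 - sigma*sqrt(T) = -0.42435761
exp(-rT) = 0.97044553
N(-d1) = 0.52963708; N(-d2) = 0.66434748
P = K * exp(-rT) * N(-d2) - S_0' * N(-d1) = 124.3400 * 0.97044553 * 0.66434748 - 110.58059105 * 0.52963708 = 21.5960


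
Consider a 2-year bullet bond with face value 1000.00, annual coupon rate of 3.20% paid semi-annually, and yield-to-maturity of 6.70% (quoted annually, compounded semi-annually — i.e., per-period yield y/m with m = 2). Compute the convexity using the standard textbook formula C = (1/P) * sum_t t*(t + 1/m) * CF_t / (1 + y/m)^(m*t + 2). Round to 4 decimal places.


Coupon per period c = face * coupon_rate / m = 16.000000
Periods per year m = 2; per-period yield y/m = 0.033500
Number of cashflows N = 4
Cashflows (t years, CF_t, discount factor 1/(1+y/m)^(m*t), PV):
  t = 0.5000: CF_t = 16.000000, DF = 0.967586, PV = 15.481374
  t = 1.0000: CF_t = 16.000000, DF = 0.936222, PV = 14.979559
  t = 1.5000: CF_t = 16.000000, DF = 0.905876, PV = 14.494009
  t = 2.0000: CF_t = 1016.000000, DF = 0.876512, PV = 890.536622
Price P = sum_t PV_t = 935.491565
Convexity numerator sum_t t*(t + 1/m) * CF_t / (1+y/m)^(m*t + 2):
  t = 0.5000: term = 7.247005
  t = 1.0000: term = 21.036298
  t = 1.5000: term = 40.708850
  t = 2.0000: term = 4168.701768
Convexity = (1/P) * sum = 4237.693921 / 935.491565 = 4.529911

Answer: Convexity = 4.5299


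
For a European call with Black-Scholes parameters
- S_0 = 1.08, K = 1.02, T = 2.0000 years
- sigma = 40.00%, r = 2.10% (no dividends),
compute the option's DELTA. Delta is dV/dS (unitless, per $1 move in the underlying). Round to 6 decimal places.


Answer: Delta = 0.676571

Derivation:
d1 = 0.4581316796; d2 = -0.1075537454
phi(d1) = 0.3591982368; exp(-qT) = 1.0000000000; exp(-rT) = 0.9588697806
N(d1) = 0.6765710799
Delta = exp(-qT) * N(d1) = 1.0000000000 * 0.6765710799 = 0.676571


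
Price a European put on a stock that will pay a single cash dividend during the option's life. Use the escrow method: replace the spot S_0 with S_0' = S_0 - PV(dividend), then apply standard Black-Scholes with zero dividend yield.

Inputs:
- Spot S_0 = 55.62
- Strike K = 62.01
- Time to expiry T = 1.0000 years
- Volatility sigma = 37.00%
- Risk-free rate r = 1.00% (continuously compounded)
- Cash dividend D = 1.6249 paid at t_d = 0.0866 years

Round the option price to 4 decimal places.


Answer: Price = 12.6642

Derivation:
PV(D) = D * exp(-r * t_d) = 1.6249 * 0.99913437 = 1.62349345
S_0' = S_0 - PV(D) = 55.6200 - 1.62349345 = 53.99650655
d1 = (ln(S_0'/K) + (r + sigma^2/2)*T) / (sigma*sqrt(T)) = -0.16196300
d2 = d1 - sigma*sqrt(T) = -0.53196300
exp(-rT) = 0.99004983
N(-d1) = 0.56433251; N(-d2) = 0.70262419
P = K * exp(-rT) * N(-d2) - S_0' * N(-d1) = 62.0100 * 0.99004983 * 0.70262419 - 53.99650655 * 0.56433251 = 12.6642


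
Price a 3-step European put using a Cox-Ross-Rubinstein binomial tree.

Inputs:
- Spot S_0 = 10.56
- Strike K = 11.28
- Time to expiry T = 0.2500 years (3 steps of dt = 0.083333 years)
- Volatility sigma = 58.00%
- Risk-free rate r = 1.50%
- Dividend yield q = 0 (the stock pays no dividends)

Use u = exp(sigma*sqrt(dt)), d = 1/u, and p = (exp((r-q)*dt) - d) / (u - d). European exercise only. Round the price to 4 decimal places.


Answer: Price = V(0,0) = 1.6972

Derivation:
dt = T/N = 0.083333
u = exp(sigma*sqrt(dt)) = 1.182264; d = 1/u = 0.845834
p = (exp((r-q)*dt) - d) / (u - d) = 0.461957
Discount per step: exp(-r*dt) = 0.998751
Stock lattice S(k, i) with i counting down-moves:
  k=0: S(0,0) = 10.5600
  k=1: S(1,0) = 12.4847; S(1,1) = 8.9320
  k=2: S(2,0) = 14.7602; S(2,1) = 10.5600; S(2,2) = 7.5550
  k=3: S(3,0) = 17.4505; S(3,1) = 12.4847; S(3,2) = 8.9320; S(3,3) = 6.3903
Terminal payoffs V(N, i) = max(K - S_T, 0):
  V(3,0) = 0.000000; V(3,1) = 0.000000; V(3,2) = 2.347988; V(3,3) = 4.889717
Backward induction: V(k, i) = exp(-r*dt) * [p * V(k+1, i) + (1-p) * V(k+1, i+1)].
  V(2,0) = exp(-r*dt) * [p*0.000000 + (1-p)*0.000000] = 0.000000
  V(2,1) = exp(-r*dt) * [p*0.000000 + (1-p)*2.347988] = 1.261739
  V(2,2) = exp(-r*dt) * [p*2.347988 + (1-p)*4.889717] = 3.710905
  V(1,0) = exp(-r*dt) * [p*0.000000 + (1-p)*1.261739] = 0.678021
  V(1,1) = exp(-r*dt) * [p*1.261739 + (1-p)*3.710905] = 2.576272
  V(0,0) = exp(-r*dt) * [p*0.678021 + (1-p)*2.576272] = 1.697238


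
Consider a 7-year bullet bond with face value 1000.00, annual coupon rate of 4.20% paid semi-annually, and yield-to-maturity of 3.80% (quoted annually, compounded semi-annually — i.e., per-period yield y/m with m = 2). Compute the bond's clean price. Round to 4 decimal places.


Coupon per period c = face * coupon_rate / m = 21.000000
Periods per year m = 2; per-period yield y/m = 0.019000
Number of cashflows N = 14
Cashflows (t years, CF_t, discount factor 1/(1+y/m)^(m*t), PV):
  t = 0.5000: CF_t = 21.000000, DF = 0.981354, PV = 20.608440
  t = 1.0000: CF_t = 21.000000, DF = 0.963056, PV = 20.224180
  t = 1.5000: CF_t = 21.000000, DF = 0.945099, PV = 19.847086
  t = 2.0000: CF_t = 21.000000, DF = 0.927477, PV = 19.477022
  t = 2.5000: CF_t = 21.000000, DF = 0.910184, PV = 19.113859
  t = 3.0000: CF_t = 21.000000, DF = 0.893213, PV = 18.757467
  t = 3.5000: CF_t = 21.000000, DF = 0.876558, PV = 18.407720
  t = 4.0000: CF_t = 21.000000, DF = 0.860214, PV = 18.064495
  t = 4.5000: CF_t = 21.000000, DF = 0.844175, PV = 17.727669
  t = 5.0000: CF_t = 21.000000, DF = 0.828434, PV = 17.397124
  t = 5.5000: CF_t = 21.000000, DF = 0.812988, PV = 17.072742
  t = 6.0000: CF_t = 21.000000, DF = 0.797829, PV = 16.754408
  t = 6.5000: CF_t = 21.000000, DF = 0.782953, PV = 16.442010
  t = 7.0000: CF_t = 1021.000000, DF = 0.768354, PV = 784.489556
Price P = sum_t PV_t = 1024.383777

Answer: Price = 1024.3838


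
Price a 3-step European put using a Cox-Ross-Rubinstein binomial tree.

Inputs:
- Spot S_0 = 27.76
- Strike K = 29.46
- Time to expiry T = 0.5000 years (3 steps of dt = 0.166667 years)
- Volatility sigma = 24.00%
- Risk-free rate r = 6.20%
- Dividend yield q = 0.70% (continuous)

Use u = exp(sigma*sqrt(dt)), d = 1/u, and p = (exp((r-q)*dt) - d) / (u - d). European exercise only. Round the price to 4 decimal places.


dt = T/N = 0.166667
u = exp(sigma*sqrt(dt)) = 1.102940; d = 1/u = 0.906667
p = (exp((r-q)*dt) - d) / (u - d) = 0.522443
Discount per step: exp(-r*dt) = 0.989720
Stock lattice S(k, i) with i counting down-moves:
  k=0: S(0,0) = 27.7600
  k=1: S(1,0) = 30.6176; S(1,1) = 25.1691
  k=2: S(2,0) = 33.7694; S(2,1) = 27.7600; S(2,2) = 22.8200
  k=3: S(3,0) = 37.2456; S(3,1) = 30.6176; S(3,2) = 25.1691; S(3,3) = 20.6901
Terminal payoffs V(N, i) = max(K - S_T, 0):
  V(3,0) = 0.000000; V(3,1) = 0.000000; V(3,2) = 4.290913; V(3,3) = 8.769858
Backward induction: V(k, i) = exp(-r*dt) * [p * V(k+1, i) + (1-p) * V(k+1, i+1)].
  V(2,0) = exp(-r*dt) * [p*0.000000 + (1-p)*0.000000] = 0.000000
  V(2,1) = exp(-r*dt) * [p*0.000000 + (1-p)*4.290913] = 2.028089
  V(2,2) = exp(-r*dt) * [p*4.290913 + (1-p)*8.769858] = 6.363764
  V(1,0) = exp(-r*dt) * [p*0.000000 + (1-p)*2.028089] = 0.958572
  V(1,1) = exp(-r*dt) * [p*2.028089 + (1-p)*6.363764] = 4.056487
  V(0,0) = exp(-r*dt) * [p*0.958572 + (1-p)*4.056487] = 2.412939

Answer: Price = V(0,0) = 2.4129


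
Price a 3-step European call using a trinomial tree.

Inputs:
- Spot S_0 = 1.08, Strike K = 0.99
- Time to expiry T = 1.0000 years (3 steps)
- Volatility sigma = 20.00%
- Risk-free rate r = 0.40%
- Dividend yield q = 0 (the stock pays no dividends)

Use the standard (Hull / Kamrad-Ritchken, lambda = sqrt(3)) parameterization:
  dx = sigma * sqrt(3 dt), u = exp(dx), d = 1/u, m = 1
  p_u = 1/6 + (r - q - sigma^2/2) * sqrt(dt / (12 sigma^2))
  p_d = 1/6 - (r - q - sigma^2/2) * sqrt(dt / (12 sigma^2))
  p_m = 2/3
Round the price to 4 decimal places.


dt = T/N = 0.333333; dx = sigma*sqrt(3*dt) = 0.200000
u = exp(dx) = 1.221403; d = 1/u = 0.818731
p_u = 0.153333, p_m = 0.666667, p_d = 0.180000
Discount per step: exp(-r*dt) = 0.998668
Stock lattice S(k, j) with j the centered position index:
  k=0: S(0,+0) = 1.0800
  k=1: S(1,-1) = 0.8842; S(1,+0) = 1.0800; S(1,+1) = 1.3191
  k=2: S(2,-2) = 0.7239; S(2,-1) = 0.8842; S(2,+0) = 1.0800; S(2,+1) = 1.3191; S(2,+2) = 1.6112
  k=3: S(3,-3) = 0.5927; S(3,-2) = 0.7239; S(3,-1) = 0.8842; S(3,+0) = 1.0800; S(3,+1) = 1.3191; S(3,+2) = 1.6112; S(3,+3) = 1.9679
Terminal payoffs V(N, j) = max(S_T - K, 0):
  V(3,-3) = 0.000000; V(3,-2) = 0.000000; V(3,-1) = 0.000000; V(3,+0) = 0.090000; V(3,+1) = 0.329115; V(3,+2) = 0.621171; V(3,+3) = 0.977888
Backward induction: V(k, j) = exp(-r*dt) * [p_u * V(k+1, j+1) + p_m * V(k+1, j) + p_d * V(k+1, j-1)]
  V(2,-2) = exp(-r*dt) * [p_u*0.000000 + p_m*0.000000 + p_d*0.000000] = 0.000000
  V(2,-1) = exp(-r*dt) * [p_u*0.090000 + p_m*0.000000 + p_d*0.000000] = 0.013782
  V(2,+0) = exp(-r*dt) * [p_u*0.329115 + p_m*0.090000 + p_d*0.000000] = 0.110317
  V(2,+1) = exp(-r*dt) * [p_u*0.621171 + p_m*0.329115 + p_d*0.090000] = 0.330415
  V(2,+2) = exp(-r*dt) * [p_u*0.977888 + p_m*0.621171 + p_d*0.329115] = 0.622467
  V(1,-1) = exp(-r*dt) * [p_u*0.110317 + p_m*0.013782 + p_d*0.000000] = 0.026068
  V(1,+0) = exp(-r*dt) * [p_u*0.330415 + p_m*0.110317 + p_d*0.013782] = 0.126520
  V(1,+1) = exp(-r*dt) * [p_u*0.622467 + p_m*0.330415 + p_d*0.110317] = 0.335132
  V(0,+0) = exp(-r*dt) * [p_u*0.335132 + p_m*0.126520 + p_d*0.026068] = 0.140239

Answer: Price = V(0,0) = 0.1402


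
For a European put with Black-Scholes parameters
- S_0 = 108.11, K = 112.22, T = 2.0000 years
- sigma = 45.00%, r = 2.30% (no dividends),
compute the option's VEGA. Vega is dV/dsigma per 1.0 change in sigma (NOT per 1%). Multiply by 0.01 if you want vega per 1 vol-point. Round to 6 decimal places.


d1 = 0.3318499217; d2 = -0.3045461814
phi(d1) = 0.3775694633; exp(-qT) = 1.0000000000; exp(-rT) = 0.9550419622
Vega = S * exp(-qT) * phi(d1) * sqrt(T) = 108.1100 * 1.0000000000 * 0.3775694633 * 1.4142135624 = 57.726832

Answer: Vega = 57.726832


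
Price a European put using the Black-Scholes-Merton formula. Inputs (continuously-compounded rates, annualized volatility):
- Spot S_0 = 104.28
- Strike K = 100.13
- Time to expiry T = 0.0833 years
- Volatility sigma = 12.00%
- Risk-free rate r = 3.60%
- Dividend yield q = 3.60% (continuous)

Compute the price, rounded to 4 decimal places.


Answer: Price = 0.2093

Derivation:
d1 = (ln(S/K) + (r - q + 0.5*sigma^2) * T) / (sigma * sqrt(T)) = 1.18986844
d2 = d1 - sigma * sqrt(T) = 1.15523435
exp(-rT) = 0.99700569; exp(-qT) = 0.99700569
P = K * exp(-rT) * N(-d2) - S_0 * exp(-qT) * N(-d1)
N(-d1) = 0.11704905; N(-d2) = 0.12399724
P = 100.1300 * 0.99700569 * 0.12399724 - 104.2800 * 0.99700569 * 0.11704905 = 0.2093


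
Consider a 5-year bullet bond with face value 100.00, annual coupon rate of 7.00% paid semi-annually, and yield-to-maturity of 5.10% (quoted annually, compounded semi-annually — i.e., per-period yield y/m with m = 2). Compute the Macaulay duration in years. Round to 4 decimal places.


Answer: Macaulay duration = 4.3359 years

Derivation:
Coupon per period c = face * coupon_rate / m = 3.500000
Periods per year m = 2; per-period yield y/m = 0.025500
Number of cashflows N = 10
Cashflows (t years, CF_t, discount factor 1/(1+y/m)^(m*t), PV):
  t = 0.5000: CF_t = 3.500000, DF = 0.975134, PV = 3.412969
  t = 1.0000: CF_t = 3.500000, DF = 0.950886, PV = 3.328103
  t = 1.5000: CF_t = 3.500000, DF = 0.927242, PV = 3.245346
  t = 2.0000: CF_t = 3.500000, DF = 0.904185, PV = 3.164648
  t = 2.5000: CF_t = 3.500000, DF = 0.881702, PV = 3.085956
  t = 3.0000: CF_t = 3.500000, DF = 0.859777, PV = 3.009221
  t = 3.5000: CF_t = 3.500000, DF = 0.838398, PV = 2.934394
  t = 4.0000: CF_t = 3.500000, DF = 0.817551, PV = 2.861427
  t = 4.5000: CF_t = 3.500000, DF = 0.797222, PV = 2.790275
  t = 5.0000: CF_t = 103.500000, DF = 0.777398, PV = 80.460681
Price P = sum_t PV_t = 108.293020
Macaulay numerator sum_t t * PV_t:
  t * PV_t at t = 0.5000: 1.706485
  t * PV_t at t = 1.0000: 3.328103
  t * PV_t at t = 1.5000: 4.868020
  t * PV_t at t = 2.0000: 6.329296
  t * PV_t at t = 2.5000: 7.714890
  t * PV_t at t = 3.0000: 9.027662
  t * PV_t at t = 3.5000: 10.270378
  t * PV_t at t = 4.0000: 11.445709
  t * PV_t at t = 4.5000: 12.556239
  t * PV_t at t = 5.0000: 402.303404
Macaulay duration D = (sum_t t * PV_t) / P = 469.550185 / 108.293020 = 4.335923


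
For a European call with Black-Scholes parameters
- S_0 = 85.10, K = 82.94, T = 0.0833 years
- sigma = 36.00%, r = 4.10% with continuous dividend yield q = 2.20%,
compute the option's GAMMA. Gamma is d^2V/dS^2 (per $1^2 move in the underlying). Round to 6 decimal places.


d1 = 0.3146237647; d2 = 0.2107215030
phi(d1) = 0.3796776826; exp(-qT) = 0.9981690782; exp(-rT) = 0.9965905255
Gamma = exp(-qT) * phi(d1) / (S * sigma * sqrt(T)) = 0.9981690782 * 0.3796776826 / (85.1000 * 0.3600 * 0.2886173938) = 0.042861

Answer: Gamma = 0.042861


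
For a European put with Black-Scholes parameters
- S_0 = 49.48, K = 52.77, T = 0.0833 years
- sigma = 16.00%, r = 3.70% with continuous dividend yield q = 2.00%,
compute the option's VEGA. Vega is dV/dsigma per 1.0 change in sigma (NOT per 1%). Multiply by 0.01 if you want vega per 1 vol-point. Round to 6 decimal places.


Answer: Vega = 2.316717

Derivation:
d1 = -1.3402683194; d2 = -1.3864471024
phi(d1) = 0.1624966135; exp(-qT) = 0.9983353870; exp(-rT) = 0.9969226448
Vega = S * exp(-qT) * phi(d1) * sqrt(T) = 49.4800 * 0.9983353870 * 0.1624966135 * 0.2886173938 = 2.316717


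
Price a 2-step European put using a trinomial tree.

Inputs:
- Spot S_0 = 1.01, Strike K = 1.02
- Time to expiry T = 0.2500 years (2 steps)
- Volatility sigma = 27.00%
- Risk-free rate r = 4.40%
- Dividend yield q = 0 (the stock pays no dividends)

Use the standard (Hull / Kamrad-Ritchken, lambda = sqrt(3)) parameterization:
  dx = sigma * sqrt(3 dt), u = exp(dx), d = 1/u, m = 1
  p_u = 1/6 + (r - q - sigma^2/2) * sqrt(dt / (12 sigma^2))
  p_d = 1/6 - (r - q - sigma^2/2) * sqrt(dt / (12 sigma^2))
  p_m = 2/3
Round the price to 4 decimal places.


dt = T/N = 0.125000; dx = sigma*sqrt(3*dt) = 0.165341
u = exp(dx) = 1.179795; d = 1/u = 0.847605
p_u = 0.169521, p_m = 0.666667, p_d = 0.163813
Discount per step: exp(-r*dt) = 0.994515
Stock lattice S(k, j) with j the centered position index:
  k=0: S(0,+0) = 1.0100
  k=1: S(1,-1) = 0.8561; S(1,+0) = 1.0100; S(1,+1) = 1.1916
  k=2: S(2,-2) = 0.7256; S(2,-1) = 0.8561; S(2,+0) = 1.0100; S(2,+1) = 1.1916; S(2,+2) = 1.4058
Terminal payoffs V(N, j) = max(K - S_T, 0):
  V(2,-2) = 0.294381; V(2,-1) = 0.163919; V(2,+0) = 0.010000; V(2,+1) = 0.000000; V(2,+2) = 0.000000
Backward induction: V(k, j) = exp(-r*dt) * [p_u * V(k+1, j+1) + p_m * V(k+1, j) + p_d * V(k+1, j-1)]
  V(1,-1) = exp(-r*dt) * [p_u*0.010000 + p_m*0.163919 + p_d*0.294381] = 0.158325
  V(1,+0) = exp(-r*dt) * [p_u*0.000000 + p_m*0.010000 + p_d*0.163919] = 0.033335
  V(1,+1) = exp(-r*dt) * [p_u*0.000000 + p_m*0.000000 + p_d*0.010000] = 0.001629
  V(0,+0) = exp(-r*dt) * [p_u*0.001629 + p_m*0.033335 + p_d*0.158325] = 0.048169

Answer: Price = V(0,0) = 0.0482


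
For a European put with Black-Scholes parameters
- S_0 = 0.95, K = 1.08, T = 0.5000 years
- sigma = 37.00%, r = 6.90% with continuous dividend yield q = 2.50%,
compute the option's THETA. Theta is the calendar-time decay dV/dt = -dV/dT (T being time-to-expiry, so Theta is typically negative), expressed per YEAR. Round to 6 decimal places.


d1 = -0.2753104410; d2 = -0.5369399501
phi(d1) = 0.3841061038; exp(-qT) = 0.9875778005; exp(-rT) = 0.9660883397
Theta = -S*exp(-qT)*phi(d1)*sigma/(2*sqrt(T)) + r*K*exp(-rT)*N(-d2) - q*S*exp(-qT)*N(-d1)
N(-d1) = 0.6084611282; N(-d2) = 0.7043454529; sqrt(T) = 0.7071067812
Term 1 = -0.9500 * 0.9875778005 * 0.3841061038 * 0.3700 / (2 * 0.7071067812) = -0.0942828841
Term 2 = 0.0690 * 1.0800 * 0.9660883397 * 0.7043454529 = 0.0507078739
Term 3 = -0.0250 * 0.9500 * 0.9875778005 * 0.6084611282 = -0.0142714392
Theta = -0.0942828841 + (0.0507078739) + (-0.0142714392) = -0.057846

Answer: Theta = -0.057846


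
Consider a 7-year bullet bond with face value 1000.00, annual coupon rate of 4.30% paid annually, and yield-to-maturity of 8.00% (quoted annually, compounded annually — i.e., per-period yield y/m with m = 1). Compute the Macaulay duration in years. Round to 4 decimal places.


Answer: Macaulay duration = 6.0832 years

Derivation:
Coupon per period c = face * coupon_rate / m = 43.000000
Periods per year m = 1; per-period yield y/m = 0.080000
Number of cashflows N = 7
Cashflows (t years, CF_t, discount factor 1/(1+y/m)^(m*t), PV):
  t = 1.0000: CF_t = 43.000000, DF = 0.925926, PV = 39.814815
  t = 2.0000: CF_t = 43.000000, DF = 0.857339, PV = 36.865569
  t = 3.0000: CF_t = 43.000000, DF = 0.793832, PV = 34.134786
  t = 4.0000: CF_t = 43.000000, DF = 0.735030, PV = 31.606284
  t = 5.0000: CF_t = 43.000000, DF = 0.680583, PV = 29.265077
  t = 6.0000: CF_t = 43.000000, DF = 0.630170, PV = 27.097294
  t = 7.0000: CF_t = 1043.000000, DF = 0.583490, PV = 608.580482
Price P = sum_t PV_t = 807.364308
Macaulay numerator sum_t t * PV_t:
  t * PV_t at t = 1.0000: 39.814815
  t * PV_t at t = 2.0000: 73.731139
  t * PV_t at t = 3.0000: 102.404359
  t * PV_t at t = 4.0000: 126.425135
  t * PV_t at t = 5.0000: 146.325387
  t * PV_t at t = 6.0000: 162.583764
  t * PV_t at t = 7.0000: 4260.063376
Macaulay duration D = (sum_t t * PV_t) / P = 4911.347974 / 807.364308 = 6.083187


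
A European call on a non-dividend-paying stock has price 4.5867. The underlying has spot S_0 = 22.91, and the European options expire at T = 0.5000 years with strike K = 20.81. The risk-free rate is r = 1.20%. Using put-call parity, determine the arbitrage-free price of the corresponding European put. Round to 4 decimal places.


Put-call parity: C - P = S_0 * exp(-qT) - K * exp(-rT).
S_0 * exp(-qT) = 22.9100 * 1.00000000 = 22.91000000
K * exp(-rT) = 20.8100 * 0.99401796 = 20.68551383
P = C - S*exp(-qT) + K*exp(-rT)
P = 4.5867 - 22.91000000 + 20.68551383 = 2.3622

Answer: Put price = 2.3622


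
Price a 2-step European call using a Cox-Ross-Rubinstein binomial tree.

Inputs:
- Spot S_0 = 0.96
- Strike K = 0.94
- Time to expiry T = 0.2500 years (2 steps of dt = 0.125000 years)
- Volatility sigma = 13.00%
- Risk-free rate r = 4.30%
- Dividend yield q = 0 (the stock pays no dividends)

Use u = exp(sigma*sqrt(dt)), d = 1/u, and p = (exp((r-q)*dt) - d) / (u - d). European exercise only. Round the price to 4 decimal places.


Answer: Price = V(0,0) = 0.0431

Derivation:
dt = T/N = 0.125000
u = exp(sigma*sqrt(dt)) = 1.047035; d = 1/u = 0.955078
p = (exp((r-q)*dt) - d) / (u - d) = 0.547121
Discount per step: exp(-r*dt) = 0.994639
Stock lattice S(k, i) with i counting down-moves:
  k=0: S(0,0) = 0.9600
  k=1: S(1,0) = 1.0052; S(1,1) = 0.9169
  k=2: S(2,0) = 1.0524; S(2,1) = 0.9600; S(2,2) = 0.8757
Terminal payoffs V(N, i) = max(S_T - K, 0):
  V(2,0) = 0.112430; V(2,1) = 0.020000; V(2,2) = 0.000000
Backward induction: V(k, i) = exp(-r*dt) * [p * V(k+1, i) + (1-p) * V(k+1, i+1)].
  V(1,0) = exp(-r*dt) * [p*0.112430 + (1-p)*0.020000] = 0.070192
  V(1,1) = exp(-r*dt) * [p*0.020000 + (1-p)*0.000000] = 0.010884
  V(0,0) = exp(-r*dt) * [p*0.070192 + (1-p)*0.010884] = 0.043100


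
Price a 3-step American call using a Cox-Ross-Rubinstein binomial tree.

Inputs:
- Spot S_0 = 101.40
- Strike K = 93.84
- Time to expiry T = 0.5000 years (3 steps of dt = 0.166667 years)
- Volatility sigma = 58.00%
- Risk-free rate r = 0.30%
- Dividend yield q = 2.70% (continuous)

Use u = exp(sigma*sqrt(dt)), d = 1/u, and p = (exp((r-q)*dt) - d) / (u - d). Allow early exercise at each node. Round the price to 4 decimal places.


dt = T/N = 0.166667
u = exp(sigma*sqrt(dt)) = 1.267167; d = 1/u = 0.789162
p = (exp((r-q)*dt) - d) / (u - d) = 0.432728
Discount per step: exp(-r*dt) = 0.999500
Stock lattice S(k, i) with i counting down-moves:
  k=0: S(0,0) = 101.4000
  k=1: S(1,0) = 128.4908; S(1,1) = 80.0210
  k=2: S(2,0) = 162.8193; S(2,1) = 101.4000; S(2,2) = 63.1495
  k=3: S(3,0) = 206.3193; S(3,1) = 128.4908; S(3,2) = 80.0210; S(3,3) = 49.8352
Terminal payoffs V(N, i) = max(S_T - K, 0):
  V(3,0) = 112.479330; V(3,1) = 34.650773; V(3,2) = 0.000000; V(3,3) = 0.000000
Backward induction: V(k, i) = exp(-r*dt) * [p * V(k+1, i) + (1-p) * V(k+1, i+1)]; then take max(V_cont, immediate exercise) for American.
  V(2,0) = exp(-r*dt) * [p*112.479330 + (1-p)*34.650773] = 68.295186; exercise = 68.979318; V(2,0) = max -> 68.979318
  V(2,1) = exp(-r*dt) * [p*34.650773 + (1-p)*0.000000] = 14.986852; exercise = 7.560000; V(2,1) = max -> 14.986852
  V(2,2) = exp(-r*dt) * [p*0.000000 + (1-p)*0.000000] = 0.000000; exercise = 0.000000; V(2,2) = max -> 0.000000
  V(1,0) = exp(-r*dt) * [p*68.979318 + (1-p)*14.986852] = 38.331714; exercise = 34.650773; V(1,0) = max -> 38.331714
  V(1,1) = exp(-r*dt) * [p*14.986852 + (1-p)*0.000000] = 6.481983; exercise = 0.000000; V(1,1) = max -> 6.481983
  V(0,0) = exp(-r*dt) * [p*38.331714 + (1-p)*6.481983] = 20.254113; exercise = 7.560000; V(0,0) = max -> 20.254113

Answer: Price = V(0,0) = 20.2541


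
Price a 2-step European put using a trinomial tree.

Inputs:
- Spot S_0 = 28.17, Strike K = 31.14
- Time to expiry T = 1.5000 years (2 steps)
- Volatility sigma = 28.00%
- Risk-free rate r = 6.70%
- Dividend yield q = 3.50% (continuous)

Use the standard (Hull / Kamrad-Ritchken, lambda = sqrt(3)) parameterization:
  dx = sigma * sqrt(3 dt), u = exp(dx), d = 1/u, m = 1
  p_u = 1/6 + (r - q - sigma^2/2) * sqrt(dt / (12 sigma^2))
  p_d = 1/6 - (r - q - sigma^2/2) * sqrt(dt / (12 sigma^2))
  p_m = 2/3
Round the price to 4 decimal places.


Answer: Price = V(0,0) = 4.4935

Derivation:
dt = T/N = 0.750000; dx = sigma*sqrt(3*dt) = 0.420000
u = exp(dx) = 1.521962; d = 1/u = 0.657047
p_u = 0.160238, p_m = 0.666667, p_d = 0.173095
Discount per step: exp(-r*dt) = 0.950992
Stock lattice S(k, j) with j the centered position index:
  k=0: S(0,+0) = 28.1700
  k=1: S(1,-1) = 18.5090; S(1,+0) = 28.1700; S(1,+1) = 42.8737
  k=2: S(2,-2) = 12.1613; S(2,-1) = 18.5090; S(2,+0) = 28.1700; S(2,+1) = 42.8737; S(2,+2) = 65.2521
Terminal payoffs V(N, j) = max(K - S_T, 0):
  V(2,-2) = 18.978715; V(2,-1) = 12.630991; V(2,+0) = 2.970000; V(2,+1) = 0.000000; V(2,+2) = 0.000000
Backward induction: V(k, j) = exp(-r*dt) * [p_u * V(k+1, j+1) + p_m * V(k+1, j) + p_d * V(k+1, j-1)]
  V(1,-1) = exp(-r*dt) * [p_u*2.970000 + p_m*12.630991 + p_d*18.978715] = 11.584688
  V(1,+0) = exp(-r*dt) * [p_u*0.000000 + p_m*2.970000 + p_d*12.630991] = 3.962178
  V(1,+1) = exp(-r*dt) * [p_u*0.000000 + p_m*0.000000 + p_d*2.970000] = 0.488898
  V(0,+0) = exp(-r*dt) * [p_u*0.488898 + p_m*3.962178 + p_d*11.584688] = 4.493480


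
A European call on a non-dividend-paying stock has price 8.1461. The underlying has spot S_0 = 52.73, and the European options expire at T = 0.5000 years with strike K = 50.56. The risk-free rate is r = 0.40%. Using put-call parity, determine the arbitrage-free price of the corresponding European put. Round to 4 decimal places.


Put-call parity: C - P = S_0 * exp(-qT) - K * exp(-rT).
S_0 * exp(-qT) = 52.7300 * 1.00000000 = 52.73000000
K * exp(-rT) = 50.5600 * 0.99800200 = 50.45898105
P = C - S*exp(-qT) + K*exp(-rT)
P = 8.1461 - 52.73000000 + 50.45898105 = 5.8751

Answer: Put price = 5.8751


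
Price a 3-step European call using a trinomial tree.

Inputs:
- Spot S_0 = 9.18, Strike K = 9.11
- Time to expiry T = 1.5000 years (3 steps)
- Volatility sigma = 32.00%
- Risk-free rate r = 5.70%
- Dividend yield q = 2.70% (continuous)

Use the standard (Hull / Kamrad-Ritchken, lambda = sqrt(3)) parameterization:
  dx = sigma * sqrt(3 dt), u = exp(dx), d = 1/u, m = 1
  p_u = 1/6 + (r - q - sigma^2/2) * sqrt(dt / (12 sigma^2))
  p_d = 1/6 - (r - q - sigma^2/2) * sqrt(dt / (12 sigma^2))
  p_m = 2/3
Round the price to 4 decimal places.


Answer: Price = V(0,0) = 1.4585

Derivation:
dt = T/N = 0.500000; dx = sigma*sqrt(3*dt) = 0.391918
u = exp(dx) = 1.479817; d = 1/u = 0.675759
p_u = 0.153143, p_m = 0.666667, p_d = 0.180190
Discount per step: exp(-r*dt) = 0.971902
Stock lattice S(k, j) with j the centered position index:
  k=0: S(0,+0) = 9.1800
  k=1: S(1,-1) = 6.2035; S(1,+0) = 9.1800; S(1,+1) = 13.5847
  k=2: S(2,-2) = 4.1921; S(2,-1) = 6.2035; S(2,+0) = 9.1800; S(2,+1) = 13.5847; S(2,+2) = 20.1029
  k=3: S(3,-3) = 2.8328; S(3,-2) = 4.1921; S(3,-1) = 6.2035; S(3,+0) = 9.1800; S(3,+1) = 13.5847; S(3,+2) = 20.1029; S(3,+3) = 29.7486
Terminal payoffs V(N, j) = max(S_T - K, 0):
  V(3,-3) = 0.000000; V(3,-2) = 0.000000; V(3,-1) = 0.000000; V(3,+0) = 0.070000; V(3,+1) = 4.474719; V(3,+2) = 10.992897; V(3,+3) = 20.638606
Backward induction: V(k, j) = exp(-r*dt) * [p_u * V(k+1, j+1) + p_m * V(k+1, j) + p_d * V(k+1, j-1)]
  V(2,-2) = exp(-r*dt) * [p_u*0.000000 + p_m*0.000000 + p_d*0.000000] = 0.000000
  V(2,-1) = exp(-r*dt) * [p_u*0.070000 + p_m*0.000000 + p_d*0.000000] = 0.010419
  V(2,+0) = exp(-r*dt) * [p_u*4.474719 + p_m*0.070000 + p_d*0.000000] = 0.711375
  V(2,+1) = exp(-r*dt) * [p_u*10.992897 + p_m*4.474719 + p_d*0.070000] = 4.547773
  V(2,+2) = exp(-r*dt) * [p_u*20.638606 + p_m*10.992897 + p_d*4.474719] = 10.978185
  V(1,-1) = exp(-r*dt) * [p_u*0.711375 + p_m*0.010419 + p_d*0.000000] = 0.112632
  V(1,+0) = exp(-r*dt) * [p_u*4.547773 + p_m*0.711375 + p_d*0.010419] = 1.139642
  V(1,+1) = exp(-r*dt) * [p_u*10.978185 + p_m*4.547773 + p_d*0.711375] = 4.705240
  V(0,+0) = exp(-r*dt) * [p_u*4.705240 + p_m*1.139642 + p_d*0.112632] = 1.458469


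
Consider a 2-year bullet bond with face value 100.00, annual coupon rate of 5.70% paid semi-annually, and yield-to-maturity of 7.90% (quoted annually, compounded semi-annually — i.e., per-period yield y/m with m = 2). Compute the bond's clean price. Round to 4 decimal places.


Answer: Price = 96.0024

Derivation:
Coupon per period c = face * coupon_rate / m = 2.850000
Periods per year m = 2; per-period yield y/m = 0.039500
Number of cashflows N = 4
Cashflows (t years, CF_t, discount factor 1/(1+y/m)^(m*t), PV):
  t = 0.5000: CF_t = 2.850000, DF = 0.962001, PV = 2.741703
  t = 1.0000: CF_t = 2.850000, DF = 0.925446, PV = 2.637521
  t = 1.5000: CF_t = 2.850000, DF = 0.890280, PV = 2.537297
  t = 2.0000: CF_t = 102.850000, DF = 0.856450, PV = 88.085885
Price P = sum_t PV_t = 96.002406


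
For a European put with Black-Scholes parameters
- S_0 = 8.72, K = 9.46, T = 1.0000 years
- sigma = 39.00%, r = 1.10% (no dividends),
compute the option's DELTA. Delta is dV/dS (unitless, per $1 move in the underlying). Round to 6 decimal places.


Answer: Delta = -0.494275

Derivation:
d1 = 0.0143509099; d2 = -0.3756490901
phi(d1) = 0.3989012017; exp(-qT) = 1.0000000000; exp(-rT) = 0.9890602788
N(-d1) = 0.4942750118
Delta = -exp(-qT) * N(-d1) = -1.0000000000 * 0.4942750118 = -0.494275


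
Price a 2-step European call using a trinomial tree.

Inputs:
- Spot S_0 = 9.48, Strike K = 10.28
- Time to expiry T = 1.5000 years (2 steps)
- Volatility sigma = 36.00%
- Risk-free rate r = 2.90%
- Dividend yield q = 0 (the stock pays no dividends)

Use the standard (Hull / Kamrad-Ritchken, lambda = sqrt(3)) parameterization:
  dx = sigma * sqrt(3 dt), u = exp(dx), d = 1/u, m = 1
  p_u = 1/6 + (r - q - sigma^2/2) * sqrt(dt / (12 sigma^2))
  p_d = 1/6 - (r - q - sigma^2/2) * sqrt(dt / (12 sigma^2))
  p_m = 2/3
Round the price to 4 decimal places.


Answer: Price = V(0,0) = 1.4235

Derivation:
dt = T/N = 0.750000; dx = sigma*sqrt(3*dt) = 0.540000
u = exp(dx) = 1.716007; d = 1/u = 0.582748
p_u = 0.141806, p_m = 0.666667, p_d = 0.191528
Discount per step: exp(-r*dt) = 0.978485
Stock lattice S(k, j) with j the centered position index:
  k=0: S(0,+0) = 9.4800
  k=1: S(1,-1) = 5.5245; S(1,+0) = 9.4800; S(1,+1) = 16.2677
  k=2: S(2,-2) = 3.2194; S(2,-1) = 5.5245; S(2,+0) = 9.4800; S(2,+1) = 16.2677; S(2,+2) = 27.9156
Terminal payoffs V(N, j) = max(S_T - K, 0):
  V(2,-2) = 0.000000; V(2,-1) = 0.000000; V(2,+0) = 0.000000; V(2,+1) = 5.987745; V(2,+2) = 17.635562
Backward induction: V(k, j) = exp(-r*dt) * [p_u * V(k+1, j+1) + p_m * V(k+1, j) + p_d * V(k+1, j-1)]
  V(1,-1) = exp(-r*dt) * [p_u*0.000000 + p_m*0.000000 + p_d*0.000000] = 0.000000
  V(1,+0) = exp(-r*dt) * [p_u*5.987745 + p_m*0.000000 + p_d*0.000000] = 0.830827
  V(1,+1) = exp(-r*dt) * [p_u*17.635562 + p_m*5.987745 + p_d*0.000000] = 6.352960
  V(0,+0) = exp(-r*dt) * [p_u*6.352960 + p_m*0.830827 + p_d*0.000000] = 1.423470
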